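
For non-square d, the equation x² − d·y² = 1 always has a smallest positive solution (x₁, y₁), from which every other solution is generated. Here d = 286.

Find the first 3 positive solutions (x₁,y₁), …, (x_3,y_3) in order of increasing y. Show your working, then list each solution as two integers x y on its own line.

d=286: √d = [16; 1,10,3,3,2,3,3,10,1,32] (ℓ=10, even), read p_9/q_9
a_0=16:  p_0=16·1+0=16,  q_0=16·0+1=1
a_1=1:  p_1=1·16+1=17,  q_1=1·1+0=1
a_2=10:  p_2=10·17+16=186,  q_2=10·1+1=11
a_3=3:  p_3=3·186+17=575,  q_3=3·11+1=34
a_4=3:  p_4=3·575+186=1911,  q_4=3·34+11=113
a_5=2:  p_5=2·1911+575=4397,  q_5=2·113+34=260
a_6=3:  p_6=3·4397+1911=15102,  q_6=3·260+113=893
a_7=3:  p_7=3·15102+4397=49703,  q_7=3·893+260=2939
a_8=10:  p_8=10·49703+15102=512132,  q_8=10·2939+893=30283
a_9=1:  p_9=1·512132+49703=561835,  q_9=1·30283+2939=33222
fundamental: x₁=561835, y₁=33222  (since 315658567225 − 286·1103701284 = 1)
n=2: (561835,33222)∘(561835,33222) = (561835·561835+286·33222·33222, 561835·33222+33222·561835) = (631317134449,37330564740)
n=3: (631317134449,37330564740)∘(561835,33222) = (561835·631317134449+286·33222·37330564740, 561835·37330564740+33222·631317134449) = (709392124465745995,41947235681362578)

561835 33222
631317134449 37330564740
709392124465745995 41947235681362578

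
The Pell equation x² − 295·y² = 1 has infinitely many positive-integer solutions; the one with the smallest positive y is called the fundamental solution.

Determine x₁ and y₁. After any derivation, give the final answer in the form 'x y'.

2024999 117900

√295 = [17; 5,1,2,3,2,6,2,3,2,1,5,34, …], period ℓ=12 (even) → k=11
k=0  a_k=17  p_k/q_k = 17/1
k=1  a_k=5  p_k/q_k = 86/5
k=2  a_k=1  p_k/q_k = 103/6
…
k=5  a_k=2  p_k/q_k = 2250/131
…
k=9  a_k=2  p_k/q_k = 247414/14405
k=10  a_k=1  p_k/q_k = 355517/20699
k=11  a_k=5  p_k/q_k = 2024999/117900
fundamental: x₁=2024999, y₁=117900  (since 4100620950001 − 295·13900410000 = 1)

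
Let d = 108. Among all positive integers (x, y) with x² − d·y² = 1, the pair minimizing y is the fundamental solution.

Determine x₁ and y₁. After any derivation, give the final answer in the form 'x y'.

[10; 2,1,1,4,1,1,2,20] for √108; ℓ=8 ⇒ convergent index 7
step 0: (10, 1)  from 10·(1,0) + (0,1)
step 1: (21, 2)  from 2·(10,1) + (1,0)
…
step 3: (52, 5)  from 1·(31,3) + (21,2)
step 4: (239, 23)  from 4·(52,5) + (31,3)
step 5: (291, 28)  from 1·(239,23) + (52,5)
step 6: (530, 51)  from 1·(291,28) + (239,23)
step 7: (1351, 130)  from 2·(530,51) + (291,28)
fundamental: x₁=1351, y₁=130  (since 1825201 − 108·16900 = 1)

1351 130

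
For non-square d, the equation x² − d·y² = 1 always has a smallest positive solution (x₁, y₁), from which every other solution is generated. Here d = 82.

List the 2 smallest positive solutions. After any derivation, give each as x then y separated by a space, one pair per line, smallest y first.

163 18
53137 5868

d=82: √d = [9; 18] (ℓ=1, odd), read p_1/q_1
a_0=9:  p_0=9·1+0=9,  q_0=9·0+1=1
a_1=18:  p_1=18·9+1=163,  q_1=18·1+0=18
(x₁, y₁) = (163, 18);  163² − 82·18² = 1 ✓
(x_2, y_2) = (163·163 + 82·18·18, 163·18 + 18·163) = (53137, 5868)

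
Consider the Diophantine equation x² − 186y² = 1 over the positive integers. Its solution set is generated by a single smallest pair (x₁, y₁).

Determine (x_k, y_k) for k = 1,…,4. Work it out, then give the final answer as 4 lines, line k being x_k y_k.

d=186: √d = [13; 1,1,1,3,4,3,1,1,1,26] (ℓ=10, even), read p_9/q_9
a_0=13:  p_0=13·1+0=13,  q_0=13·0+1=1
…
a_5=4:  p_5=4·150+41=641,  q_5=4·11+3=47
…
a_8=1:  p_8=1·2714+2073=4787,  q_8=1·199+152=351
a_9=1:  p_9=1·4787+2714=7501,  q_9=1·351+199=550
→ (7501, 550).  Check: 7501²=56265001, 186·550²=56265000, difference 1.
(x_2, y_2) = (7501·7501 + 186·550·550, 7501·550 + 550·7501) = (112530001, 8251100)
(x_3, y_3) = (7501·112530001 + 186·550·8251100, 7501·8251100 + 550·112530001) = (1688175067501, 123783001650)
(x_4, y_4) = (7501·1688175067501 + 186·550·123783001650, 7501·123783001650 + 550·1688175067501) = (25326002250120001, 1856992582502200)

7501 550
112530001 8251100
1688175067501 123783001650
25326002250120001 1856992582502200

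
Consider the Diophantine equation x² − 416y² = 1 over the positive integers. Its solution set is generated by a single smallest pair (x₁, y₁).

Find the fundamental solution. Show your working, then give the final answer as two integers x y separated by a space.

5201 255

d=416: √d = [20; 2,1,1,9,1,1,2,40] (ℓ=8, even), read p_7/q_7
step 0: (20, 1)  from 20·(1,0) + (0,1)
…
step 2: (61, 3)  from 1·(41,2) + (20,1)
step 3: (102, 5)  from 1·(61,3) + (41,2)
…
step 5: (1081, 53)  from 1·(979,48) + (102,5)
step 6: (2060, 101)  from 1·(1081,53) + (979,48)
step 7: (5201, 255)  from 2·(2060,101) + (1081,53)
→ (5201, 255).  Check: 5201²=27050401, 416·255²=27050400, difference 1.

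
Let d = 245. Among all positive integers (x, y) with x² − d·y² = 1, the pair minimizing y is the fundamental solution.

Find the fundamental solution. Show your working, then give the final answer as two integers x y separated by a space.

51841 3312

√245 → a₀=15, period (1,1,1,7,6,7,1,1,1,30); ℓ=10 even so k=9
i=0: a=15 ⇒ p=15, q=1
…
i=2: a=1 ⇒ p=31, q=2
i=3: a=1 ⇒ p=47, q=3
i=4: a=7 ⇒ p=360, q=23
…
i=6: a=7 ⇒ p=15809, q=1010
i=7: a=1 ⇒ p=18016, q=1151
i=8: a=1 ⇒ p=33825, q=2161
i=9: a=1 ⇒ p=51841, q=3312
(x₁, y₁) = (51841, 3312);  51841² − 245·3312² = 1 ✓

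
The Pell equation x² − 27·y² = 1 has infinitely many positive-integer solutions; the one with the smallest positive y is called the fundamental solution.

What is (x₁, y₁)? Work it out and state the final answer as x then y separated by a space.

√27 = [5; 5,10, …], period ℓ=2 (even) → k=1
k=0  a_k=5  p_k/q_k = 5/1
k=1  a_k=5  p_k/q_k = 26/5
fundamental: x₁=26, y₁=5  (since 676 − 27·25 = 1)

26 5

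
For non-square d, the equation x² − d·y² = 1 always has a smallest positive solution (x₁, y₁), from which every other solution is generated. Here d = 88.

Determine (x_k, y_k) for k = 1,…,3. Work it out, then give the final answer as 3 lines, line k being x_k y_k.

197 21
77617 8274
30580901 3259935

d=88: √d = [9; 2,1,1,1,2,18] (ℓ=6, even), read p_5/q_5
i=0: a=9 ⇒ p=9, q=1
…
i=2: a=1 ⇒ p=28, q=3
i=3: a=1 ⇒ p=47, q=5
i=4: a=1 ⇒ p=75, q=8
i=5: a=2 ⇒ p=197, q=21
(x₁, y₁) = (197, 21);  197² − 88·21² = 1 ✓
(x_2, y_2) = (197·197 + 88·21·21, 197·21 + 21·197) = (77617, 8274)
(x_3, y_3) = (197·77617 + 88·21·8274, 197·8274 + 21·77617) = (30580901, 3259935)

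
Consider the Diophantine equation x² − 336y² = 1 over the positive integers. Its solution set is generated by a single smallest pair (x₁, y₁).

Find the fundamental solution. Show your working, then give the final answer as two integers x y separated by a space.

√336 = [18; 3,36, …], period ℓ=2 (even) → k=1
i=0: a=18 ⇒ p=18, q=1
i=1: a=3 ⇒ p=55, q=3
→ (55, 3).  Check: 55²=3025, 336·3²=3024, difference 1.

55 3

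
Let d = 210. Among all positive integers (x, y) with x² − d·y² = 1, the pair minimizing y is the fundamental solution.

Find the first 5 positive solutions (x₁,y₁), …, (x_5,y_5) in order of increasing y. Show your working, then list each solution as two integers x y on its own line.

29 2
1681 116
97469 6726
5651521 389992
327690749 22612810

[14; 2,28] for √210; ℓ=2 ⇒ convergent index 1
k=0  a_k=14  p_k/q_k = 14/1
k=1  a_k=2  p_k/q_k = 29/2
fundamental: x₁=29, y₁=2  (since 841 − 210·4 = 1)
(29+2√210)^2 = 1681 + 116√210
(29+2√210)^3 = 97469 + 6726√210
(29+2√210)^4 = 5651521 + 389992√210
(29+2√210)^5 = 327690749 + 22612810√210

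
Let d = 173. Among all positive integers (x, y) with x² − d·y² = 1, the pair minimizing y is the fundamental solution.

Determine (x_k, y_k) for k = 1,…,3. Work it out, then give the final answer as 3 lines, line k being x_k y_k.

2499849 190060
12498490045601 950242601880
62488675684008728649 4750926036134042180

[13; 6,1,1,6,26] for √173; ℓ=5 ⇒ convergent index 9
a_0=13:  p_0=13·1+0=13,  q_0=13·0+1=1
a_1=6:  p_1=6·13+1=79,  q_1=6·1+0=6
a_2=1:  p_2=1·79+13=92,  q_2=1·6+1=7
a_3=1:  p_3=1·92+79=171,  q_3=1·7+6=13
…
a_5=26:  p_5=26·1118+171=29239,  q_5=26·85+13=2223
a_6=6:  p_6=6·29239+1118=176552,  q_6=6·2223+85=13423
a_7=1:  p_7=1·176552+29239=205791,  q_7=1·13423+2223=15646
a_8=1:  p_8=1·205791+176552=382343,  q_8=1·15646+13423=29069
a_9=6:  p_9=6·382343+205791=2499849,  q_9=6·29069+15646=190060
fundamental: x₁=2499849, y₁=190060  (since 6249245022801 − 173·36122803600 = 1)
(x_2, y_2) = (2499849·2499849 + 173·190060·190060, 2499849·190060 + 190060·2499849) = (12498490045601, 950242601880)
(x_3, y_3) = (2499849·12498490045601 + 173·190060·950242601880, 2499849·950242601880 + 190060·12498490045601) = (62488675684008728649, 4750926036134042180)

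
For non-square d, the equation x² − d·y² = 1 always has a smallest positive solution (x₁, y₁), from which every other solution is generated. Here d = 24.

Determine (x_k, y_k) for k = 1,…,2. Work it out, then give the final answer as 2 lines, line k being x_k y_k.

[4; 1,8] for √24; ℓ=2 ⇒ convergent index 1
i=0: a=4 ⇒ p=4, q=1
i=1: a=1 ⇒ p=5, q=1
(x₁, y₁) = (5, 1);  5² − 24·1² = 1 ✓
(5+1√24)^2 = 49 + 10√24

5 1
49 10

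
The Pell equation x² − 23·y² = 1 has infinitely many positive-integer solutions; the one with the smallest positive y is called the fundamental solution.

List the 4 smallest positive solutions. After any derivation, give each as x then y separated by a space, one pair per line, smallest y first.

[4; 1,3,1,8] for √23; ℓ=4 ⇒ convergent index 3
i=0: a=4 ⇒ p=4, q=1
i=1: a=1 ⇒ p=5, q=1
i=2: a=3 ⇒ p=19, q=4
i=3: a=1 ⇒ p=24, q=5
fundamental: x₁=24, y₁=5  (since 576 − 23·25 = 1)
k=2:  x_2 = 24·24+23·5·5 = 1151,  y_2 = 24·5+5·24 = 240
k=3:  x_3 = 24·1151+23·5·240 = 55224,  y_3 = 24·240+5·1151 = 11515
k=4:  x_4 = 24·55224+23·5·11515 = 2649601,  y_4 = 24·11515+5·55224 = 552480

24 5
1151 240
55224 11515
2649601 552480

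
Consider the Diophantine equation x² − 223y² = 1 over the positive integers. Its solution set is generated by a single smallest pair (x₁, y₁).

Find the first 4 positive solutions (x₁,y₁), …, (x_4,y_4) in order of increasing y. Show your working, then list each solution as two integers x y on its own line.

224 15
100351 6720
44957024 3010545
20140646401 1348717440

d=223: √d = [14; 1,13,1,28] (ℓ=4, even), read p_3/q_3
k=0  a_k=14  p_k/q_k = 14/1
…
k=2  a_k=13  p_k/q_k = 209/14
k=3  a_k=1  p_k/q_k = 224/15
(x₁, y₁) = (224, 15);  224² − 223·15² = 1 ✓
k=2:  x_2 = 224·224+223·15·15 = 100351,  y_2 = 224·15+15·224 = 6720
k=3:  x_3 = 224·100351+223·15·6720 = 44957024,  y_3 = 224·6720+15·100351 = 3010545
k=4:  x_4 = 224·44957024+223·15·3010545 = 20140646401,  y_4 = 224·3010545+15·44957024 = 1348717440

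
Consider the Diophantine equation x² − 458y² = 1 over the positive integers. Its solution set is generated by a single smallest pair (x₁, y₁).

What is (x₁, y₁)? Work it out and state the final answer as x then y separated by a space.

22899 1070

√458 → a₀=21, period (2,2,42); ℓ=3 odd so k=5
k=0  a_k=21  p_k/q_k = 21/1
…
k=3  a_k=42  p_k/q_k = 4537/212
k=4  a_k=2  p_k/q_k = 9181/429
k=5  a_k=2  p_k/q_k = 22899/1070
(x₁, y₁) = (22899, 1070);  22899² − 458·1070² = 1 ✓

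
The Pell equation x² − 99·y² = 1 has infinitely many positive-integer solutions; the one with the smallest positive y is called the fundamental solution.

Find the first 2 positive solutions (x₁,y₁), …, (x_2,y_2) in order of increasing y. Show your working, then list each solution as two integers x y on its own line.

10 1
199 20

d=99: √d = [9; 1,18] (ℓ=2, even), read p_1/q_1
a_0=9:  p_0=9·1+0=9,  q_0=9·0+1=1
a_1=1:  p_1=1·9+1=10,  q_1=1·1+0=1
fundamental: x₁=10, y₁=1  (since 100 − 99·1 = 1)
(x_2, y_2) = (10·10 + 99·1·1, 10·1 + 1·10) = (199, 20)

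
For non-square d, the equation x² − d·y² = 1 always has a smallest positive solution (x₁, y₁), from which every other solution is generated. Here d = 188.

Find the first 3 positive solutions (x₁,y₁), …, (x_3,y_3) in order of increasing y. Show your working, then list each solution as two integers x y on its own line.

4607 336
42448897 3095904
391124132351 28525659120

√188 = [13; 1,2,2,6,2,2,1,26, …], period ℓ=8 (even) → k=7
k=0  a_k=13  p_k/q_k = 13/1
…
k=2  a_k=2  p_k/q_k = 41/3
k=3  a_k=2  p_k/q_k = 96/7
k=4  a_k=6  p_k/q_k = 617/45
…
k=6  a_k=2  p_k/q_k = 3277/239
k=7  a_k=1  p_k/q_k = 4607/336
fundamental: x₁=4607, y₁=336  (since 21224449 − 188·112896 = 1)
k=2:  x_2 = 4607·4607+188·336·336 = 42448897,  y_2 = 4607·336+336·4607 = 3095904
k=3:  x_3 = 4607·42448897+188·336·3095904 = 391124132351,  y_3 = 4607·3095904+336·42448897 = 28525659120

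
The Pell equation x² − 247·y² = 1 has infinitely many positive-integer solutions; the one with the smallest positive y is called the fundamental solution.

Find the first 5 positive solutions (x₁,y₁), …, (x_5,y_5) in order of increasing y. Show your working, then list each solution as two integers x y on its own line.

85292 5427
14549450527 925759368
2481903468612476 157919736025485
423373021275241155457 26938580249245573872
72220663458733833793864412 4595290773079387237355763

√247 = [15; 1,2,1,1,9,1,9,1,1,2,1,30, …], period ℓ=12 (even) → k=11
a_0=15:  p_0=15·1+0=15,  q_0=15·0+1=1
a_1=1:  p_1=1·15+1=16,  q_1=1·1+0=1
a_2=2:  p_2=2·16+15=47,  q_2=2·1+1=3
a_3=1:  p_3=1·47+16=63,  q_3=1·3+1=4
a_4=1:  p_4=1·63+47=110,  q_4=1·4+3=7
a_5=9:  p_5=9·110+63=1053,  q_5=9·7+4=67
a_6=1:  p_6=1·1053+110=1163,  q_6=1·67+7=74
…
a_8=1:  p_8=1·11520+1163=12683,  q_8=1·733+74=807
…
a_10=2:  p_10=2·24203+12683=61089,  q_10=2·1540+807=3887
a_11=1:  p_11=1·61089+24203=85292,  q_11=1·3887+1540=5427
fundamental: x₁=85292, y₁=5427  (since 7274725264 − 247·29452329 = 1)
(x_2, y_2) = (85292·85292 + 247·5427·5427, 85292·5427 + 5427·85292) = (14549450527, 925759368)
(x_3, y_3) = (85292·14549450527 + 247·5427·925759368, 85292·925759368 + 5427·14549450527) = (2481903468612476, 157919736025485)
(x_4, y_4) = (85292·2481903468612476 + 247·5427·157919736025485, 85292·157919736025485 + 5427·2481903468612476) = (423373021275241155457, 26938580249245573872)
(x_5, y_5) = (85292·423373021275241155457 + 247·5427·26938580249245573872, 85292·26938580249245573872 + 5427·423373021275241155457) = (72220663458733833793864412, 4595290773079387237355763)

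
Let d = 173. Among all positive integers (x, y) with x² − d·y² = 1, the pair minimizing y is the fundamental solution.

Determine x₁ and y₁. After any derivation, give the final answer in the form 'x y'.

2499849 190060

[13; 6,1,1,6,26] for √173; ℓ=5 ⇒ convergent index 9
a_0=13:  p_0=13·1+0=13,  q_0=13·0+1=1
a_1=6:  p_1=6·13+1=79,  q_1=6·1+0=6
a_2=1:  p_2=1·79+13=92,  q_2=1·6+1=7
…
a_5=26:  p_5=26·1118+171=29239,  q_5=26·85+13=2223
…
a_7=1:  p_7=1·176552+29239=205791,  q_7=1·13423+2223=15646
a_8=1:  p_8=1·205791+176552=382343,  q_8=1·15646+13423=29069
a_9=6:  p_9=6·382343+205791=2499849,  q_9=6·29069+15646=190060
fundamental: x₁=2499849, y₁=190060  (since 6249245022801 − 173·36122803600 = 1)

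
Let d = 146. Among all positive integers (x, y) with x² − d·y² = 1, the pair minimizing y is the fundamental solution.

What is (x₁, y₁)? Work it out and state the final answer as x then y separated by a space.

145 12

√146 = [12; 12,24, …], period ℓ=2 (even) → k=1
a_0=12:  p_0=12·1+0=12,  q_0=12·0+1=1
a_1=12:  p_1=12·12+1=145,  q_1=12·1+0=12
→ (145, 12).  Check: 145²=21025, 146·12²=21024, difference 1.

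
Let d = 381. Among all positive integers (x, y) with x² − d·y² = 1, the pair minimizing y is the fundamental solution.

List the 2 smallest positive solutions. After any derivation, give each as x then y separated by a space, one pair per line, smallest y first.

1015 52
2060449 105560

√381 → a₀=19, period (1,1,12,1,1,38); ℓ=6 even so k=5
step 0: (19, 1)  from 19·(1,0) + (0,1)
…
step 2: (39, 2)  from 1·(20,1) + (19,1)
…
step 4: (527, 27)  from 1·(488,25) + (39,2)
step 5: (1015, 52)  from 1·(527,27) + (488,25)
fundamental: x₁=1015, y₁=52  (since 1030225 − 381·2704 = 1)
(x_2, y_2) = (1015·1015 + 381·52·52, 1015·52 + 52·1015) = (2060449, 105560)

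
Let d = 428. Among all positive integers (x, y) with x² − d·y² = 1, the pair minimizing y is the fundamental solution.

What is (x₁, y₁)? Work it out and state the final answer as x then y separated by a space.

1850887 89466

[20; 1,2,4,1,5,10,5,1,4,2,1,40] for √428; ℓ=12 ⇒ convergent index 11
step 0: (20, 1)  from 20·(1,0) + (0,1)
step 1: (21, 1)  from 1·(20,1) + (1,0)
step 2: (62, 3)  from 2·(21,1) + (20,1)
step 3: (269, 13)  from 4·(62,3) + (21,1)
…
step 8: (119350, 5769)  from 1·(99779,4823) + (19571,946)
…
step 10: (1273708, 61567)  from 2·(577179,27899) + (119350,5769)
step 11: (1850887, 89466)  from 1·(1273708,61567) + (577179,27899)
→ (1850887, 89466).  Check: 1850887²=3425782686769, 428·89466²=3425782686768, difference 1.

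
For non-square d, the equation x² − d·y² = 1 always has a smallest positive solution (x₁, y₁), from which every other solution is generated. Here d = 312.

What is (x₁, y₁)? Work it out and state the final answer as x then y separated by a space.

53 3

√312 = [17; 1,1,1,34, …], period ℓ=4 (even) → k=3
a_0=17:  p_0=17·1+0=17,  q_0=17·0+1=1
a_1=1:  p_1=1·17+1=18,  q_1=1·1+0=1
a_2=1:  p_2=1·18+17=35,  q_2=1·1+1=2
a_3=1:  p_3=1·35+18=53,  q_3=1·2+1=3
(x₁, y₁) = (53, 3);  53² − 312·3² = 1 ✓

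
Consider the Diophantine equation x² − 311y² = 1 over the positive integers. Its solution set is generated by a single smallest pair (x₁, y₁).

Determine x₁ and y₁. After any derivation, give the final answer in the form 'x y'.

16883880 957397

d=311: √d = [17; 1,1,1,2,1,…,1,1,34] (ℓ=16, even), read p_15/q_15
i=0: a=17 ⇒ p=17, q=1
i=1: a=1 ⇒ p=18, q=1
i=2: a=1 ⇒ p=35, q=2
i=3: a=1 ⇒ p=53, q=3
i=4: a=2 ⇒ p=141, q=8
i=5: a=1 ⇒ p=194, q=11
i=6: a=6 ⇒ p=1305, q=74
i=7: a=3 ⇒ p=4109, q=233
i=8: a=17 ⇒ p=71158, q=4035
i=9: a=3 ⇒ p=217583, q=12338
i=10: a=6 ⇒ p=1376656, q=78063
i=11: a=1 ⇒ p=1594239, q=90401
i=12: a=2 ⇒ p=4565134, q=258865
i=13: a=1 ⇒ p=6159373, q=349266
i=14: a=1 ⇒ p=10724507, q=608131
i=15: a=1 ⇒ p=16883880, q=957397
fundamental: x₁=16883880, y₁=957397  (since 285065403854400 − 311·916609015609 = 1)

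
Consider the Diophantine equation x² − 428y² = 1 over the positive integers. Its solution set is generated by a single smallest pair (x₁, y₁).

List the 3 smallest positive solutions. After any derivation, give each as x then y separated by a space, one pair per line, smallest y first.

√428 = [20; 1,2,4,1,5,10,5,1,4,2,1,40, …], period ℓ=12 (even) → k=11
step 0: (20, 1)  from 20·(1,0) + (0,1)
step 1: (21, 1)  from 1·(20,1) + (1,0)
…
step 3: (269, 13)  from 4·(62,3) + (21,1)
step 4: (331, 16)  from 1·(269,13) + (62,3)
step 5: (1924, 93)  from 5·(331,16) + (269,13)
step 6: (19571, 946)  from 10·(1924,93) + (331,16)
step 7: (99779, 4823)  from 5·(19571,946) + (1924,93)
step 8: (119350, 5769)  from 1·(99779,4823) + (19571,946)
step 9: (577179, 27899)  from 4·(119350,5769) + (99779,4823)
step 10: (1273708, 61567)  from 2·(577179,27899) + (119350,5769)
step 11: (1850887, 89466)  from 1·(1273708,61567) + (577179,27899)
fundamental: x₁=1850887, y₁=89466  (since 3425782686769 − 428·8004165156 = 1)
n=2: (1850887,89466)∘(1850887,89466) = (1850887·1850887+428·89466·89466, 1850887·89466+89466·1850887) = (6851565373537,331182912684)
n=3: (6851565373537,331182912684)∘(1850887,89466) = (1850887·6851565373537+428·89466·331182912684, 1850887·331182912684+89466·6851565373537) = (25362946559057703751,1225964295417811950)

1850887 89466
6851565373537 331182912684
25362946559057703751 1225964295417811950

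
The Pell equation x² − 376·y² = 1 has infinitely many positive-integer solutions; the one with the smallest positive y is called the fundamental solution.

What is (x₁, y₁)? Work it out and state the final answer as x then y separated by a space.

[19; 2,1,1,3,1,…,1,2,38] for √376; ℓ=16 ⇒ convergent index 15
i=0: a=19 ⇒ p=19, q=1
i=1: a=2 ⇒ p=39, q=2
i=2: a=1 ⇒ p=58, q=3
…
i=4: a=3 ⇒ p=349, q=18
i=5: a=1 ⇒ p=446, q=23
…
i=8: a=4 ⇒ p=12953, q=668
i=9: a=2 ⇒ p=28834, q=1487
i=10: a=2 ⇒ p=70621, q=3642
…
i=13: a=1 ⇒ p=468441, q=24158
i=14: a=1 ⇒ p=837427, q=43187
i=15: a=2 ⇒ p=2143295, q=110532
fundamental: x₁=2143295, y₁=110532  (since 4593713457025 − 376·12217323024 = 1)

2143295 110532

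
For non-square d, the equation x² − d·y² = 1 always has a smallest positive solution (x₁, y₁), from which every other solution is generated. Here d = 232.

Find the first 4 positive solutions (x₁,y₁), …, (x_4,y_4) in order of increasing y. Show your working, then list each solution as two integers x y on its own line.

[15; 4,3,7,3,4,30] for √232; ℓ=6 ⇒ convergent index 5
a_0=15:  p_0=15·1+0=15,  q_0=15·0+1=1
…
a_4=3:  p_4=3·1447+198=4539,  q_4=3·95+13=298
a_5=4:  p_5=4·4539+1447=19603,  q_5=4·298+95=1287
fundamental: x₁=19603, y₁=1287  (since 384277609 − 232·1656369 = 1)
k=2:  x_2 = 19603·19603+232·1287·1287 = 768555217,  y_2 = 19603·1287+1287·19603 = 50458122
k=3:  x_3 = 19603·768555217+232·1287·50458122 = 30131975818099,  y_3 = 19603·50458122+1287·768555217 = 1978261129845
k=4:  x_4 = 19603·30131975818099+232·1287·1978261129845 = 1181354243155834177,  y_4 = 19603·1978261129845+1287·30131975818099 = 77559705806244948

19603 1287
768555217 50458122
30131975818099 1978261129845
1181354243155834177 77559705806244948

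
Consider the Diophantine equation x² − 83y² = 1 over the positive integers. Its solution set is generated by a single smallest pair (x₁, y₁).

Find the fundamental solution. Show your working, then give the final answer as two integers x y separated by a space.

√83 = [9; 9,18, …], period ℓ=2 (even) → k=1
a_0=9:  p_0=9·1+0=9,  q_0=9·0+1=1
a_1=9:  p_1=9·9+1=82,  q_1=9·1+0=9
(x₁, y₁) = (82, 9);  82² − 83·9² = 1 ✓

82 9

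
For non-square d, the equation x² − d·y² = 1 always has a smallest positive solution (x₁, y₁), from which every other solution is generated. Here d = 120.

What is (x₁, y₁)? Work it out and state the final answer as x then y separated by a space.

11 1

d=120: √d = [10; 1,20] (ℓ=2, even), read p_1/q_1
i=0: a=10 ⇒ p=10, q=1
i=1: a=1 ⇒ p=11, q=1
(x₁, y₁) = (11, 1);  11² − 120·1² = 1 ✓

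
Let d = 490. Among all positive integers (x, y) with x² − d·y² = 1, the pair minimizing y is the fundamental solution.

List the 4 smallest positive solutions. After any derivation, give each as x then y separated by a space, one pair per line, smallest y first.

√490 → a₀=22, period (7,2,1,4,4,4,1,2,7,44); ℓ=10 even so k=9
step 0: (22, 1)  from 22·(1,0) + (0,1)
…
step 2: (332, 15)  from 2·(155,7) + (22,1)
step 3: (487, 22)  from 1·(332,15) + (155,7)
…
step 8: (141338, 6385)  from 2·(50315,2273) + (40708,1839)
step 9: (1039681, 46968)  from 7·(141338,6385) + (50315,2273)
fundamental: x₁=1039681, y₁=46968  (since 1080936581761 − 490·2205993024 = 1)
(1039681+46968√490)^2 = 2161873163521 + 97663474416√490
(1039681+46968√490)^3 = 4495316905044313921 + 203077717488555624√490
(1039681+46968√490)^4 = 9347391150304592810234881 + 422272088792340335957472√490

1039681 46968
2161873163521 97663474416
4495316905044313921 203077717488555624
9347391150304592810234881 422272088792340335957472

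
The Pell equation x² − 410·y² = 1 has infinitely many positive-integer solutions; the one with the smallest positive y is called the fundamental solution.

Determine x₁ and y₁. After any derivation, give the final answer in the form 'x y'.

81 4

√410 → a₀=20, period (4,40); ℓ=2 even so k=1
k=0  a_k=20  p_k/q_k = 20/1
k=1  a_k=4  p_k/q_k = 81/4
(x₁, y₁) = (81, 4);  81² − 410·4² = 1 ✓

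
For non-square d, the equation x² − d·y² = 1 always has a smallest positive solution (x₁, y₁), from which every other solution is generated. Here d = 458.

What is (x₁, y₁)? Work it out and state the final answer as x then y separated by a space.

22899 1070

d=458: √d = [21; 2,2,42] (ℓ=3, odd), read p_5/q_5
i=0: a=21 ⇒ p=21, q=1
i=1: a=2 ⇒ p=43, q=2
i=2: a=2 ⇒ p=107, q=5
…
i=4: a=2 ⇒ p=9181, q=429
i=5: a=2 ⇒ p=22899, q=1070
→ (22899, 1070).  Check: 22899²=524364201, 458·1070²=524364200, difference 1.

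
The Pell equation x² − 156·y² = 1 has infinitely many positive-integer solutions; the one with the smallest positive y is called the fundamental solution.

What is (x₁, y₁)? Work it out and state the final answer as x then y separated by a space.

√156 → a₀=12, period (2,24); ℓ=2 even so k=1
step 0: (12, 1)  from 12·(1,0) + (0,1)
step 1: (25, 2)  from 2·(12,1) + (1,0)
(x₁, y₁) = (25, 2);  25² − 156·2² = 1 ✓

25 2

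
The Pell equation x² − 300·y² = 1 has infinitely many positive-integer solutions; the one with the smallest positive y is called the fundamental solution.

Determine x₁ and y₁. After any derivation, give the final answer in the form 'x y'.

√300 = [17; 3,8,3,34, …], period ℓ=4 (even) → k=3
a_0=17:  p_0=17·1+0=17,  q_0=17·0+1=1
a_1=3:  p_1=3·17+1=52,  q_1=3·1+0=3
a_2=8:  p_2=8·52+17=433,  q_2=8·3+1=25
a_3=3:  p_3=3·433+52=1351,  q_3=3·25+3=78
(x₁, y₁) = (1351, 78);  1351² − 300·78² = 1 ✓

1351 78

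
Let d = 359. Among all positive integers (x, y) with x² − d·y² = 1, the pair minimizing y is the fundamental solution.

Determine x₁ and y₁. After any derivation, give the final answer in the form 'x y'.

[18; 1,17,1,36] for √359; ℓ=4 ⇒ convergent index 3
k=0  a_k=18  p_k/q_k = 18/1
…
k=2  a_k=17  p_k/q_k = 341/18
k=3  a_k=1  p_k/q_k = 360/19
fundamental: x₁=360, y₁=19  (since 129600 − 359·361 = 1)

360 19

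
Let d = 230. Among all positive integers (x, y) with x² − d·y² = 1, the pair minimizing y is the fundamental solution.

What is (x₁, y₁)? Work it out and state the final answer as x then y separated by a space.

√230 → a₀=15, period (6,30); ℓ=2 even so k=1
k=0  a_k=15  p_k/q_k = 15/1
k=1  a_k=6  p_k/q_k = 91/6
→ (91, 6).  Check: 91²=8281, 230·6²=8280, difference 1.

91 6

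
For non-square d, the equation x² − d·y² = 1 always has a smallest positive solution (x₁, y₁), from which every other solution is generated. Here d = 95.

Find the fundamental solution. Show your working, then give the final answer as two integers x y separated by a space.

39 4

√95 = [9; 1,2,1,18, …], period ℓ=4 (even) → k=3
step 0: (9, 1)  from 9·(1,0) + (0,1)
…
step 2: (29, 3)  from 2·(10,1) + (9,1)
step 3: (39, 4)  from 1·(29,3) + (10,1)
(x₁, y₁) = (39, 4);  39² − 95·4² = 1 ✓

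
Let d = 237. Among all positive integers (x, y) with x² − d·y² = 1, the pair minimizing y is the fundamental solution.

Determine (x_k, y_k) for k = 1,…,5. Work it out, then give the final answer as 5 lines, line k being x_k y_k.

d=237: √d = [15; 2,1,1,7,10,7,1,1,2,30] (ℓ=10, even), read p_9/q_9
k=0  a_k=15  p_k/q_k = 15/1
k=1  a_k=2  p_k/q_k = 31/2
k=2  a_k=1  p_k/q_k = 46/3
k=3  a_k=1  p_k/q_k = 77/5
k=4  a_k=7  p_k/q_k = 585/38
k=5  a_k=10  p_k/q_k = 5927/385
k=6  a_k=7  p_k/q_k = 42074/2733
k=7  a_k=1  p_k/q_k = 48001/3118
k=8  a_k=1  p_k/q_k = 90075/5851
k=9  a_k=2  p_k/q_k = 228151/14820
(x₁, y₁) = (228151, 14820);  228151² − 237·14820² = 1 ✓
(x_2, y_2) = (228151·228151 + 237·14820·14820, 228151·14820 + 14820·228151) = (104105757601, 6762395640)
(x_3, y_3) = (228151·104105757601 + 237·14820·6762395640, 228151·6762395640 + 14820·104105757601) = (47503665404623351, 3085694655308460)
(x_4, y_4) = (228151·47503665404623351 + 237·14820·3085694655308460, 228151·3085694655308460 + 14820·47503665404623351) = (21676017531356338550401, 1408008642599798519280)
(x_5, y_5) = (228151·21676017531356338550401 + 237·14820·1408008642599798519280, 228151·1408008642599798519280 + 14820·21676017531356338550401) = (9890810151545456327820453751, 642477159632487569289194100)

228151 14820
104105757601 6762395640
47503665404623351 3085694655308460
21676017531356338550401 1408008642599798519280
9890810151545456327820453751 642477159632487569289194100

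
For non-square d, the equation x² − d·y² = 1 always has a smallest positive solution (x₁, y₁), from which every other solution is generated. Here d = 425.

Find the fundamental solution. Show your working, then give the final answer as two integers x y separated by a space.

143649 6968

√425 → a₀=20, period (1,1,1,1,1,1,40); ℓ=7 odd so k=13
i=0: a=20 ⇒ p=20, q=1
i=1: a=1 ⇒ p=21, q=1
…
i=4: a=1 ⇒ p=103, q=5
i=5: a=1 ⇒ p=165, q=8
i=6: a=1 ⇒ p=268, q=13
…
i=8: a=1 ⇒ p=11153, q=541
…
i=12: a=1 ⇒ p=88420, q=4289
i=13: a=1 ⇒ p=143649, q=6968
(x₁, y₁) = (143649, 6968);  143649² − 425·6968² = 1 ✓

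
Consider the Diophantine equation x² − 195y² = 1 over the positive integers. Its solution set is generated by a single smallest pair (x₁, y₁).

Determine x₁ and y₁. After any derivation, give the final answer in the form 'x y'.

14 1

d=195: √d = [13; 1,26] (ℓ=2, even), read p_1/q_1
i=0: a=13 ⇒ p=13, q=1
i=1: a=1 ⇒ p=14, q=1
(x₁, y₁) = (14, 1);  14² − 195·1² = 1 ✓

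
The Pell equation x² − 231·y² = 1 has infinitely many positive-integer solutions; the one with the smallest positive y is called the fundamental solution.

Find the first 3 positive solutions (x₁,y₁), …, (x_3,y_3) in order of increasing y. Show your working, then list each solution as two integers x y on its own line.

76 5
11551 760
1755676 115515

d=231: √d = [15; 5,30] (ℓ=2, even), read p_1/q_1
step 0: (15, 1)  from 15·(1,0) + (0,1)
step 1: (76, 5)  from 5·(15,1) + (1,0)
fundamental: x₁=76, y₁=5  (since 5776 − 231·25 = 1)
(x_2, y_2) = (76·76 + 231·5·5, 76·5 + 5·76) = (11551, 760)
(x_3, y_3) = (76·11551 + 231·5·760, 76·760 + 5·11551) = (1755676, 115515)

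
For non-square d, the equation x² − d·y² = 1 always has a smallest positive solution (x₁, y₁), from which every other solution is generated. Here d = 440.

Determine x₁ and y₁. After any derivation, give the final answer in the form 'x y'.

21 1

√440 = [20; 1,40, …], period ℓ=2 (even) → k=1
i=0: a=20 ⇒ p=20, q=1
i=1: a=1 ⇒ p=21, q=1
fundamental: x₁=21, y₁=1  (since 441 − 440·1 = 1)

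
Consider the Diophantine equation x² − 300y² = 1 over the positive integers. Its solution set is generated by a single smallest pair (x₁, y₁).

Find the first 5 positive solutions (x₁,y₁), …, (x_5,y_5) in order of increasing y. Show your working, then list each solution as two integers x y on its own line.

√300 → a₀=17, period (3,8,3,34); ℓ=4 even so k=3
a_0=17:  p_0=17·1+0=17,  q_0=17·0+1=1
a_1=3:  p_1=3·17+1=52,  q_1=3·1+0=3
a_2=8:  p_2=8·52+17=433,  q_2=8·3+1=25
a_3=3:  p_3=3·433+52=1351,  q_3=3·25+3=78
fundamental: x₁=1351, y₁=78  (since 1825201 − 300·6084 = 1)
n=2: (1351,78)∘(1351,78) = (1351·1351+300·78·78, 1351·78+78·1351) = (3650401,210756)
n=3: (3650401,210756)∘(1351,78) = (1351·3650401+300·78·210756, 1351·210756+78·3650401) = (9863382151,569462634)
n=4: (9863382151,569462634)∘(1351,78) = (1351·9863382151+300·78·569462634, 1351·569462634+78·9863382151) = (26650854921601,1538687826312)
n=5: (26650854921601,1538687826312)∘(1351,78) = (1351·26650854921601+300·78·1538687826312, 1351·1538687826312+78·26650854921601) = (72010600134783751,4157533937232390)

1351 78
3650401 210756
9863382151 569462634
26650854921601 1538687826312
72010600134783751 4157533937232390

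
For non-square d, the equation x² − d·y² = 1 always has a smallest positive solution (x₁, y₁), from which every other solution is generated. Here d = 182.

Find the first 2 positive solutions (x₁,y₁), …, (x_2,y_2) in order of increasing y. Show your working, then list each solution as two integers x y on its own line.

√182 = [13; 2,26, …], period ℓ=2 (even) → k=1
a_0=13:  p_0=13·1+0=13,  q_0=13·0+1=1
a_1=2:  p_1=2·13+1=27,  q_1=2·1+0=2
→ (27, 2).  Check: 27²=729, 182·2²=728, difference 1.
k=2:  x_2 = 27·27+182·2·2 = 1457,  y_2 = 27·2+2·27 = 108

27 2
1457 108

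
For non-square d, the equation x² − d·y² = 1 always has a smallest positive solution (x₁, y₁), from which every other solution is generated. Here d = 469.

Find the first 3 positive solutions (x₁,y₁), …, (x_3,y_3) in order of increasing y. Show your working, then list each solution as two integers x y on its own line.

137215 6336
37655912449 1738788480
10333912053241855 477175722560064

[21; 1,1,1,10,6,10,1,1,1,42] for √469; ℓ=10 ⇒ convergent index 9
i=0: a=21 ⇒ p=21, q=1
…
i=3: a=1 ⇒ p=65, q=3
…
i=7: a=1 ⇒ p=47146, q=2177
i=8: a=1 ⇒ p=90069, q=4159
i=9: a=1 ⇒ p=137215, q=6336
→ (137215, 6336).  Check: 137215²=18827956225, 469·6336²=18827956224, difference 1.
k=2:  x_2 = 137215·137215+469·6336·6336 = 37655912449,  y_2 = 137215·6336+6336·137215 = 1738788480
k=3:  x_3 = 137215·37655912449+469·6336·1738788480 = 10333912053241855,  y_3 = 137215·1738788480+6336·37655912449 = 477175722560064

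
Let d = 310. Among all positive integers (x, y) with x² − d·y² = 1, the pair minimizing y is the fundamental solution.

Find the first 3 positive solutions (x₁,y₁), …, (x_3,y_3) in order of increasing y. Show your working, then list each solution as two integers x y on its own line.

848719 48204
1440647881921 81823301352
2445410459391369679 138889981000287972

√310 → a₀=17, period (1,1,1,1,5,…,1,1,34); ℓ=16 even so k=15
step 0: (17, 1)  from 17·(1,0) + (0,1)
…
step 2: (35, 2)  from 1·(18,1) + (17,1)
step 3: (53, 3)  from 1·(35,2) + (18,1)
step 4: (88, 5)  from 1·(53,3) + (35,2)
…
step 6: (1567, 89)  from 3·(493,28) + (88,5)
step 7: (2060, 117)  from 1·(1567,89) + (493,28)
step 8: (5687, 323)  from 2·(2060,117) + (1567,89)
…
step 11: (152387, 8655)  from 5·(28928,1643) + (7747,440)
step 12: (181315, 10298)  from 1·(152387,8655) + (28928,1643)
step 13: (333702, 18953)  from 1·(181315,10298) + (152387,8655)
step 14: (515017, 29251)  from 1·(333702,18953) + (181315,10298)
step 15: (848719, 48204)  from 1·(515017,29251) + (333702,18953)
(x₁, y₁) = (848719, 48204);  848719² − 310·48204² = 1 ✓
n=2: (848719,48204)∘(848719,48204) = (848719·848719+310·48204·48204, 848719·48204+48204·848719) = (1440647881921,81823301352)
n=3: (1440647881921,81823301352)∘(848719,48204) = (848719·1440647881921+310·48204·81823301352, 848719·81823301352+48204·1440647881921) = (2445410459391369679,138889981000287972)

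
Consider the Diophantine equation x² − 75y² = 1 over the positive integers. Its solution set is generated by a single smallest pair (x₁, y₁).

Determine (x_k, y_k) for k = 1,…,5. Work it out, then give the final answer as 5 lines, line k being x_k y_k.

26 3
1351 156
70226 8109
3650401 421512
189750626 21910515

[8; 1,1,1,16] for √75; ℓ=4 ⇒ convergent index 3
k=0  a_k=8  p_k/q_k = 8/1
k=1  a_k=1  p_k/q_k = 9/1
k=2  a_k=1  p_k/q_k = 17/2
k=3  a_k=1  p_k/q_k = 26/3
fundamental: x₁=26, y₁=3  (since 676 − 75·9 = 1)
(26+3√75)^2 = 1351 + 156√75
(26+3√75)^3 = 70226 + 8109√75
(26+3√75)^4 = 3650401 + 421512√75
(26+3√75)^5 = 189750626 + 21910515√75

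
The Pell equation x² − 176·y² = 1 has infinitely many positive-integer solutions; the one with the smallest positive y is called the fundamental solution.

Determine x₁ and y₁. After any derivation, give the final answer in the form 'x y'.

199 15

[13; 3,1,3,26] for √176; ℓ=4 ⇒ convergent index 3
k=0  a_k=13  p_k/q_k = 13/1
…
k=2  a_k=1  p_k/q_k = 53/4
k=3  a_k=3  p_k/q_k = 199/15
→ (199, 15).  Check: 199²=39601, 176·15²=39600, difference 1.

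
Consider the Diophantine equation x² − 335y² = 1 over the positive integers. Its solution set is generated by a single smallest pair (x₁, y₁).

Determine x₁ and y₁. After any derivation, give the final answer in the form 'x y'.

604 33

√335 → a₀=18, period (3,3,3,36); ℓ=4 even so k=3
i=0: a=18 ⇒ p=18, q=1
…
i=2: a=3 ⇒ p=183, q=10
i=3: a=3 ⇒ p=604, q=33
→ (604, 33).  Check: 604²=364816, 335·33²=364815, difference 1.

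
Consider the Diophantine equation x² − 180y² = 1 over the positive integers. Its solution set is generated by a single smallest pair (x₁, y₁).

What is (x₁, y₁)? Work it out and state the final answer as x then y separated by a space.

161 12

√180 → a₀=13, period (2,2,2,26); ℓ=4 even so k=3
a_0=13:  p_0=13·1+0=13,  q_0=13·0+1=1
…
a_2=2:  p_2=2·27+13=67,  q_2=2·2+1=5
a_3=2:  p_3=2·67+27=161,  q_3=2·5+2=12
(x₁, y₁) = (161, 12);  161² − 180·12² = 1 ✓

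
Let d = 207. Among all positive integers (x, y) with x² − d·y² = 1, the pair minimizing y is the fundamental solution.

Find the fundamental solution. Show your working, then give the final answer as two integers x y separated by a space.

√207 → a₀=14, period (2,1,1,2,1,1,2,28); ℓ=8 even so k=7
step 0: (14, 1)  from 14·(1,0) + (0,1)
step 1: (29, 2)  from 2·(14,1) + (1,0)
…
step 5: (259, 18)  from 1·(187,13) + (72,5)
step 6: (446, 31)  from 1·(259,18) + (187,13)
step 7: (1151, 80)  from 2·(446,31) + (259,18)
→ (1151, 80).  Check: 1151²=1324801, 207·80²=1324800, difference 1.

1151 80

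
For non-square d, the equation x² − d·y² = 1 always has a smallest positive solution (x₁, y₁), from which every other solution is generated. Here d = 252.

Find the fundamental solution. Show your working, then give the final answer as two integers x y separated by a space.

127 8

d=252: √d = [15; 1,6,1,30] (ℓ=4, even), read p_3/q_3
a_0=15:  p_0=15·1+0=15,  q_0=15·0+1=1
…
a_2=6:  p_2=6·16+15=111,  q_2=6·1+1=7
a_3=1:  p_3=1·111+16=127,  q_3=1·7+1=8
→ (127, 8).  Check: 127²=16129, 252·8²=16128, difference 1.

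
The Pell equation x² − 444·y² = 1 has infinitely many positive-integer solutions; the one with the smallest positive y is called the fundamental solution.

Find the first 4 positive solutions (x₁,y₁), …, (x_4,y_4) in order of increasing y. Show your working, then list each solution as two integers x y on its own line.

295 14
174049 8260
102688615 4873386
60586108801 2875289480

√444 = [21; 14,42, …], period ℓ=2 (even) → k=1
step 0: (21, 1)  from 21·(1,0) + (0,1)
step 1: (295, 14)  from 14·(21,1) + (1,0)
(x₁, y₁) = (295, 14);  295² − 444·14² = 1 ✓
n=2: (295,14)∘(295,14) = (295·295+444·14·14, 295·14+14·295) = (174049,8260)
n=3: (174049,8260)∘(295,14) = (295·174049+444·14·8260, 295·8260+14·174049) = (102688615,4873386)
n=4: (102688615,4873386)∘(295,14) = (295·102688615+444·14·4873386, 295·4873386+14·102688615) = (60586108801,2875289480)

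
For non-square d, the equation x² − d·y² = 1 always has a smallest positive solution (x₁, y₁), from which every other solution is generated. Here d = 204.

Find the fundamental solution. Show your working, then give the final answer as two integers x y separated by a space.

d=204: √d = [14; 3,1,1,6,1,1,3,28] (ℓ=8, even), read p_7/q_7
k=0  a_k=14  p_k/q_k = 14/1
…
k=4  a_k=6  p_k/q_k = 657/46
…
k=6  a_k=1  p_k/q_k = 1414/99
k=7  a_k=3  p_k/q_k = 4999/350
→ (4999, 350).  Check: 4999²=24990001, 204·350²=24990000, difference 1.

4999 350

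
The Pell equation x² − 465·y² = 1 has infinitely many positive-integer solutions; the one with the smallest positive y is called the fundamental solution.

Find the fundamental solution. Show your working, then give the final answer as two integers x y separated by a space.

d=465: √d = [21; 1,1,3,2,2,2,3,1,1,42] (ℓ=10, even), read p_9/q_9
k=0  a_k=21  p_k/q_k = 21/1
…
k=7  a_k=3  p_k/q_k = 6922/321
k=8  a_k=1  p_k/q_k = 8949/415
k=9  a_k=1  p_k/q_k = 15871/736
→ (15871, 736).  Check: 15871²=251888641, 465·736²=251888640, difference 1.

15871 736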